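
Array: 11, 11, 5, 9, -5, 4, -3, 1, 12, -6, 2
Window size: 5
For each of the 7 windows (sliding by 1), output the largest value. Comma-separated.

[11, 11, 5, 9, -5] → max 11
[11, 5, 9, -5, 4] → max 11
[5, 9, -5, 4, -3] → max 9
[9, -5, 4, -3, 1] → max 9
[-5, 4, -3, 1, 12] → max 12
[4, -3, 1, 12, -6] → max 12
[-3, 1, 12, -6, 2] → max 12

11, 11, 9, 9, 12, 12, 12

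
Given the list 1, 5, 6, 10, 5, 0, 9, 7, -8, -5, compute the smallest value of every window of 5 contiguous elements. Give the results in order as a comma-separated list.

1 5 6 10 5 → min 1
5 6 10 5 0 → min 0
6 10 5 0 9 → min 0
10 5 0 9 7 → min 0
5 0 9 7 -8 → min -8
0 9 7 -8 -5 → min -8

1, 0, 0, 0, -8, -8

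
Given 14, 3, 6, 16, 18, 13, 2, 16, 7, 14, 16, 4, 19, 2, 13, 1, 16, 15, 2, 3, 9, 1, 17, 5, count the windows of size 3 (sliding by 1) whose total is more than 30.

11

[14, 3, 6] → sum 23
[3, 6, 16] → sum 25
[6, 16, 18] → sum 40  > 30 ✓
[16, 18, 13] → sum 47  > 30 ✓
[18, 13, 2] → sum 33  > 30 ✓
[13, 2, 16] → sum 31  > 30 ✓
[2, 16, 7] → sum 25
[16, 7, 14] → sum 37  > 30 ✓
[7, 14, 16] → sum 37  > 30 ✓
[14, 16, 4] → sum 34  > 30 ✓
[16, 4, 19] → sum 39  > 30 ✓
[4, 19, 2] → sum 25
[19, 2, 13] → sum 34  > 30 ✓
[2, 13, 1] → sum 16
[13, 1, 16] → sum 30
[1, 16, 15] → sum 32  > 30 ✓
[16, 15, 2] → sum 33  > 30 ✓
[15, 2, 3] → sum 20
[2, 3, 9] → sum 14
[3, 9, 1] → sum 13
[9, 1, 17] → sum 27
[1, 17, 5] → sum 23
11 windows satisfy the condition.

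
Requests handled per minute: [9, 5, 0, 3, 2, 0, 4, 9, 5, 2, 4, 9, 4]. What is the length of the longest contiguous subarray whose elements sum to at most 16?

6

[9] sum 9 len 1
[9, 5] sum 14 len 2
[9, 5, 0] sum 14 len 3
[5, 0, 3] sum 8 len 3
[5, 0, 3, 2] sum 10 len 4
[5, 0, 3, 2, 0] sum 10 len 5
[5, 0, 3, 2, 0, 4] sum 14 len 6
[2, 0, 4, 9] sum 15 len 4
[9, 5] sum 14 len 2
[9, 5, 2] sum 16 len 3
[5, 2, 4] sum 11 len 3
[2, 4, 9] sum 15 len 3
[9, 4] sum 13 len 2
Longest length seen: 6.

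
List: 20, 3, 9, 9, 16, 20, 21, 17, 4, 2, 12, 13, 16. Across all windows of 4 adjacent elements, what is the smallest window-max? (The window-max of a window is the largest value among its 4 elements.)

[20, 3, 9, 9] → max 20
[3, 9, 9, 16] → max 16
[9, 9, 16, 20] → max 20
[9, 16, 20, 21] → max 21
[16, 20, 21, 17] → max 21
[20, 21, 17, 4] → max 21
[21, 17, 4, 2] → max 21
[17, 4, 2, 12] → max 17
[4, 2, 12, 13] → max 13
[2, 12, 13, 16] → max 16
Smallest of these is 13.

13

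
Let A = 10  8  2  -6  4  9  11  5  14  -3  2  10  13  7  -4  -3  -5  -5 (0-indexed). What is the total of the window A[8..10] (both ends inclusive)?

Elements at indices 8..10: 14, -3, 2
sum(14, -3, 2) = 13

13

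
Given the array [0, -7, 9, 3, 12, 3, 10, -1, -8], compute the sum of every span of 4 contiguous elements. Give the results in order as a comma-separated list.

5, 17, 27, 28, 24, 4

[0, -7, 9, 3] → sum 5
[-7, 9, 3, 12] → sum 17
[9, 3, 12, 3] → sum 27
[3, 12, 3, 10] → sum 28
[12, 3, 10, -1] → sum 24
[3, 10, -1, -8] → sum 4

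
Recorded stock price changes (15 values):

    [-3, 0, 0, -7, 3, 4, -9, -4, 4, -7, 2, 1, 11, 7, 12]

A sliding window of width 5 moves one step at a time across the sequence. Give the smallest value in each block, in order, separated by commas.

(-3, 0, 0, -7, 3) → min -7
(0, 0, -7, 3, 4) → min -7
(0, -7, 3, 4, -9) → min -9
(-7, 3, 4, -9, -4) → min -9
(3, 4, -9, -4, 4) → min -9
(4, -9, -4, 4, -7) → min -9
(-9, -4, 4, -7, 2) → min -9
(-4, 4, -7, 2, 1) → min -7
(4, -7, 2, 1, 11) → min -7
(-7, 2, 1, 11, 7) → min -7
(2, 1, 11, 7, 12) → min 1

-7, -7, -9, -9, -9, -9, -9, -7, -7, -7, 1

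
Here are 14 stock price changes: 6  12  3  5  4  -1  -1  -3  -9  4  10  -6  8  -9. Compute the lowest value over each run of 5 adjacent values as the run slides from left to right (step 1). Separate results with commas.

3, -1, -1, -3, -9, -9, -9, -9, -9, -9

6 12 3 5 4 → min 3
12 3 5 4 -1 → min -1
3 5 4 -1 -1 → min -1
5 4 -1 -1 -3 → min -3
4 -1 -1 -3 -9 → min -9
-1 -1 -3 -9 4 → min -9
-1 -3 -9 4 10 → min -9
-3 -9 4 10 -6 → min -9
-9 4 10 -6 8 → min -9
4 10 -6 8 -9 → min -9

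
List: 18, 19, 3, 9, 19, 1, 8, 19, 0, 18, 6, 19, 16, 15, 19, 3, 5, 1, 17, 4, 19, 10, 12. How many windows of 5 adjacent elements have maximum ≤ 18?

1

(18, 19, 3, 9, 19) → max 19
(19, 3, 9, 19, 1) → max 19
(3, 9, 19, 1, 8) → max 19
(9, 19, 1, 8, 19) → max 19
(19, 1, 8, 19, 0) → max 19
(1, 8, 19, 0, 18) → max 19
(8, 19, 0, 18, 6) → max 19
(19, 0, 18, 6, 19) → max 19
(0, 18, 6, 19, 16) → max 19
(18, 6, 19, 16, 15) → max 19
(6, 19, 16, 15, 19) → max 19
(19, 16, 15, 19, 3) → max 19
(16, 15, 19, 3, 5) → max 19
(15, 19, 3, 5, 1) → max 19
(19, 3, 5, 1, 17) → max 19
(3, 5, 1, 17, 4) → max 17  ≤ 18 ✓
(5, 1, 17, 4, 19) → max 19
(1, 17, 4, 19, 10) → max 19
(17, 4, 19, 10, 12) → max 19
1 window satisfy the condition.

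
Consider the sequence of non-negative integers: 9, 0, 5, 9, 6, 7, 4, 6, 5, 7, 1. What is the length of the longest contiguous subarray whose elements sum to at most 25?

5

Extend to the right; shrink from the left whenever the sum exceeds 25:
→ 9: sum 9, len 1
→ 0: sum 9, len 2
→ 5: sum 14, len 3
→ 9: sum 23, len 4
→ 6 (dropped 9): sum 20, len 4
→ 7 (dropped 0, 5): sum 22, len 3
→ 4 (dropped 9): sum 17, len 3
→ 6: sum 23, len 4
→ 5 (dropped 6): sum 22, len 4
→ 7 (dropped 7): sum 22, len 4
→ 1: sum 23, len 5
Longest length seen: 5.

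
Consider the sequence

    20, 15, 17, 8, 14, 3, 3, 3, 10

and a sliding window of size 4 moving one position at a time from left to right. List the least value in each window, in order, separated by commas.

8, 8, 3, 3, 3, 3

(20, 15, 17, 8) → min 8
(15, 17, 8, 14) → min 8
(17, 8, 14, 3) → min 3
(8, 14, 3, 3) → min 3
(14, 3, 3, 3) → min 3
(3, 3, 3, 10) → min 3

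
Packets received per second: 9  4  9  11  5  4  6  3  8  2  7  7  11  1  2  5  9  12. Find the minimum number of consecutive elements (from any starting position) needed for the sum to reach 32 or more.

add 9: running sum 9 < 32
add 4: running sum 13 < 32
add 9: running sum 22 < 32
add 11: shortest ending here [9, 4, 9, 11] sum 33, len 4
add 5: shortest ending here [9, 4, 9, 11, 5] sum 38, len 5
add 4: shortest ending here [4, 9, 11, 5, 4] sum 33, len 5
add 6: shortest ending here [9, 11, 5, 4, 6] sum 35, len 5
add 3: shortest ending here [9, 11, 5, 4, 6, 3] sum 38, len 6
add 8: shortest ending here [11, 5, 4, 6, 3, 8] sum 37, len 6
add 2: shortest ending here [11, 5, 4, 6, 3, 8, 2] sum 39, len 7
add 7: shortest ending here [5, 4, 6, 3, 8, 2, 7] sum 35, len 7
add 7: shortest ending here [6, 3, 8, 2, 7, 7] sum 33, len 6
add 11: shortest ending here [8, 2, 7, 7, 11] sum 35, len 5
add 1: shortest ending here [8, 2, 7, 7, 11, 1] sum 36, len 6
add 2: shortest ending here [8, 2, 7, 7, 11, 1, 2] sum 38, len 7
add 5: shortest ending here [7, 7, 11, 1, 2, 5] sum 33, len 6
add 9: shortest ending here [7, 11, 1, 2, 5, 9] sum 35, len 6
add 12: shortest ending here [11, 1, 2, 5, 9, 12] sum 40, len 6
Shortest qualifying length: 4.

4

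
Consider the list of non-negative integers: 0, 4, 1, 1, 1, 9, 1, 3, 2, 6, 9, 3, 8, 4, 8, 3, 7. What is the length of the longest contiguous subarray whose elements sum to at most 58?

14

→ 0: sum 0, len 1
→ 4: sum 4, len 2
→ 1: sum 5, len 3
→ 1: sum 6, len 4
→ 1: sum 7, len 5
→ 9: sum 16, len 6
→ 1: sum 17, len 7
→ 3: sum 20, len 8
→ 2: sum 22, len 9
→ 6: sum 28, len 10
→ 9: sum 37, len 11
→ 3: sum 40, len 12
→ 8: sum 48, len 13
→ 4: sum 52, len 14
→ 8 (dropped 0, 4): sum 56, len 13
→ 3 (dropped 1): sum 58, len 13
→ 7 (dropped 1, 1, 9): sum 54, len 11
Longest length seen: 14.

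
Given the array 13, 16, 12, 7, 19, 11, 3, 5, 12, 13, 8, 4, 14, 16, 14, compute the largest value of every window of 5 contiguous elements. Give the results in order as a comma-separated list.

13 16 12 7 19 → max 19
16 12 7 19 11 → max 19
12 7 19 11 3 → max 19
7 19 11 3 5 → max 19
19 11 3 5 12 → max 19
11 3 5 12 13 → max 13
3 5 12 13 8 → max 13
5 12 13 8 4 → max 13
12 13 8 4 14 → max 14
13 8 4 14 16 → max 16
8 4 14 16 14 → max 16

19, 19, 19, 19, 19, 13, 13, 13, 14, 16, 16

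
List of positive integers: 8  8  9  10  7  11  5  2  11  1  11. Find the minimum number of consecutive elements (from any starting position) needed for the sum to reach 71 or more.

9

add 8: running sum 8 < 71
add 8: running sum 16 < 71
add 9: running sum 25 < 71
add 10: running sum 35 < 71
add 7: running sum 42 < 71
add 11: running sum 53 < 71
add 5: running sum 58 < 71
add 2: running sum 60 < 71
add 11: shortest ending here [8, 8, 9, 10, 7, 11, 5, 2, 11] sum 71, len 9
add 1: shortest ending here [8, 8, 9, 10, 7, 11, 5, 2, 11, 1] sum 72, len 10
add 11: shortest ending here [8, 9, 10, 7, 11, 5, 2, 11, 1, 11] sum 75, len 10
Shortest qualifying length: 9.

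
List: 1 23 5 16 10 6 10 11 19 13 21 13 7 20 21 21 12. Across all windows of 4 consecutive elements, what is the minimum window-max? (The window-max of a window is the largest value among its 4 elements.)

11

[1, 23, 5, 16] → max 23
[23, 5, 16, 10] → max 23
[5, 16, 10, 6] → max 16
[16, 10, 6, 10] → max 16
[10, 6, 10, 11] → max 11
[6, 10, 11, 19] → max 19
[10, 11, 19, 13] → max 19
[11, 19, 13, 21] → max 21
[19, 13, 21, 13] → max 21
[13, 21, 13, 7] → max 21
[21, 13, 7, 20] → max 21
[13, 7, 20, 21] → max 21
[7, 20, 21, 21] → max 21
[20, 21, 21, 12] → max 21
Minimum of these is 11.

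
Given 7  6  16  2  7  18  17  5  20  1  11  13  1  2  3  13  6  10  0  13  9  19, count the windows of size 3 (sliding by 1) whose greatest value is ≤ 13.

10

(7, 6, 16) → max 16
(6, 16, 2) → max 16
(16, 2, 7) → max 16
(2, 7, 18) → max 18
(7, 18, 17) → max 18
(18, 17, 5) → max 18
(17, 5, 20) → max 20
(5, 20, 1) → max 20
(20, 1, 11) → max 20
(1, 11, 13) → max 13  ≤ 13 ✓
(11, 13, 1) → max 13  ≤ 13 ✓
(13, 1, 2) → max 13  ≤ 13 ✓
(1, 2, 3) → max 3  ≤ 13 ✓
(2, 3, 13) → max 13  ≤ 13 ✓
(3, 13, 6) → max 13  ≤ 13 ✓
(13, 6, 10) → max 13  ≤ 13 ✓
(6, 10, 0) → max 10  ≤ 13 ✓
(10, 0, 13) → max 13  ≤ 13 ✓
(0, 13, 9) → max 13  ≤ 13 ✓
(13, 9, 19) → max 19
10 windows satisfy the condition.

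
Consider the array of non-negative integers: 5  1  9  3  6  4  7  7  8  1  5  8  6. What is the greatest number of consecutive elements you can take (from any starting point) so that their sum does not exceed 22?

[5] sum 5 len 1
[5, 1] sum 6 len 2
[5, 1, 9] sum 15 len 3
[5, 1, 9, 3] sum 18 len 4
[1, 9, 3, 6] sum 19 len 4
[9, 3, 6, 4] sum 22 len 4
[3, 6, 4, 7] sum 20 len 4
[4, 7, 7] sum 18 len 3
[7, 7, 8] sum 22 len 3
[7, 8, 1] sum 16 len 3
[7, 8, 1, 5] sum 21 len 4
[8, 1, 5, 8] sum 22 len 4
[1, 5, 8, 6] sum 20 len 4
Longest length seen: 4.

4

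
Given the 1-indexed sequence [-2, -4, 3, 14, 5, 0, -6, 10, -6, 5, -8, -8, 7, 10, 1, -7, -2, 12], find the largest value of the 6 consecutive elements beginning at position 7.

Elements at indices 7..12: -6, 10, -6, 5, -8, -8
max(-6, 10, -6, 5, -8, -8) = 10

10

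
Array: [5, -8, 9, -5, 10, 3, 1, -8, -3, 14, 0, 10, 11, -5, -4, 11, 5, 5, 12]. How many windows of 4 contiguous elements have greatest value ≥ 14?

5 -8 9 -5 → max 9
-8 9 -5 10 → max 10
9 -5 10 3 → max 10
-5 10 3 1 → max 10
10 3 1 -8 → max 10
3 1 -8 -3 → max 3
1 -8 -3 14 → max 14  ≥ 14 ✓
-8 -3 14 0 → max 14  ≥ 14 ✓
-3 14 0 10 → max 14  ≥ 14 ✓
14 0 10 11 → max 14  ≥ 14 ✓
0 10 11 -5 → max 11
10 11 -5 -4 → max 11
11 -5 -4 11 → max 11
-5 -4 11 5 → max 11
-4 11 5 5 → max 11
11 5 5 12 → max 12
4 windows satisfy the condition.

4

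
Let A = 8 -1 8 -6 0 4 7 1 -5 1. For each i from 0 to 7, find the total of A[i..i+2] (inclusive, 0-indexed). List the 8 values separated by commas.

[8, -1, 8] → sum 15
[-1, 8, -6] → sum 1
[8, -6, 0] → sum 2
[-6, 0, 4] → sum -2
[0, 4, 7] → sum 11
[4, 7, 1] → sum 12
[7, 1, -5] → sum 3
[1, -5, 1] → sum -3

15, 1, 2, -2, 11, 12, 3, -3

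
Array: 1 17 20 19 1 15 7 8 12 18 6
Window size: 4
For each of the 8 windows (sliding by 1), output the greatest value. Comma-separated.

20, 20, 20, 19, 15, 15, 18, 18

[1, 17, 20, 19] → max 20
[17, 20, 19, 1] → max 20
[20, 19, 1, 15] → max 20
[19, 1, 15, 7] → max 19
[1, 15, 7, 8] → max 15
[15, 7, 8, 12] → max 15
[7, 8, 12, 18] → max 18
[8, 12, 18, 6] → max 18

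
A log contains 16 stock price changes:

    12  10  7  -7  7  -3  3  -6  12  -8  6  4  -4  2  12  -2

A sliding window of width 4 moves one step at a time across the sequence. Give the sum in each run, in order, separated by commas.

[12, 10, 7, -7] → sum 22
[10, 7, -7, 7] → sum 17
[7, -7, 7, -3] → sum 4
[-7, 7, -3, 3] → sum 0
[7, -3, 3, -6] → sum 1
[-3, 3, -6, 12] → sum 6
[3, -6, 12, -8] → sum 1
[-6, 12, -8, 6] → sum 4
[12, -8, 6, 4] → sum 14
[-8, 6, 4, -4] → sum -2
[6, 4, -4, 2] → sum 8
[4, -4, 2, 12] → sum 14
[-4, 2, 12, -2] → sum 8

22, 17, 4, 0, 1, 6, 1, 4, 14, -2, 8, 14, 8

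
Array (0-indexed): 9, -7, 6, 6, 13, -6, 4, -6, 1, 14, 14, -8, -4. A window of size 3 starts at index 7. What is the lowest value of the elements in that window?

-6

Elements at indices 7..9: -6, 1, 14
min(-6, 1, 14) = -6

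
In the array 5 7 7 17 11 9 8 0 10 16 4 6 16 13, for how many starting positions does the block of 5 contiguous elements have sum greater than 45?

(5, 7, 7, 17, 11) → sum 47  > 45 ✓
(7, 7, 17, 11, 9) → sum 51  > 45 ✓
(7, 17, 11, 9, 8) → sum 52  > 45 ✓
(17, 11, 9, 8, 0) → sum 45
(11, 9, 8, 0, 10) → sum 38
(9, 8, 0, 10, 16) → sum 43
(8, 0, 10, 16, 4) → sum 38
(0, 10, 16, 4, 6) → sum 36
(10, 16, 4, 6, 16) → sum 52  > 45 ✓
(16, 4, 6, 16, 13) → sum 55  > 45 ✓
5 windows satisfy the condition.

5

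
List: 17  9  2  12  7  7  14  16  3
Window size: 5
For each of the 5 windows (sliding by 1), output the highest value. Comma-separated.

Sliding a size-5 window across the 9 values:
[17, 9, 2, 12, 7] → max 17
[9, 2, 12, 7, 7] → max 12
[2, 12, 7, 7, 14] → max 14
[12, 7, 7, 14, 16] → max 16
[7, 7, 14, 16, 3] → max 16

17, 12, 14, 16, 16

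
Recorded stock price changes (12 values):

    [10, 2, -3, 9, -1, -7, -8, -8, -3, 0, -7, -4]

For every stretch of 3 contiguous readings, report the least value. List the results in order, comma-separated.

-3, -3, -3, -7, -8, -8, -8, -8, -7, -7

10 2 -3 → min -3
2 -3 9 → min -3
-3 9 -1 → min -3
9 -1 -7 → min -7
-1 -7 -8 → min -8
-7 -8 -8 → min -8
-8 -8 -3 → min -8
-8 -3 0 → min -8
-3 0 -7 → min -7
0 -7 -4 → min -7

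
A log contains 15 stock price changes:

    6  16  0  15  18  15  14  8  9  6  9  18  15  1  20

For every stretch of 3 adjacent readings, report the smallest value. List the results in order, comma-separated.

0, 0, 0, 15, 14, 8, 8, 6, 6, 6, 9, 1, 1

(6, 16, 0) → min 0
(16, 0, 15) → min 0
(0, 15, 18) → min 0
(15, 18, 15) → min 15
(18, 15, 14) → min 14
(15, 14, 8) → min 8
(14, 8, 9) → min 8
(8, 9, 6) → min 6
(9, 6, 9) → min 6
(6, 9, 18) → min 6
(9, 18, 15) → min 9
(18, 15, 1) → min 1
(15, 1, 20) → min 1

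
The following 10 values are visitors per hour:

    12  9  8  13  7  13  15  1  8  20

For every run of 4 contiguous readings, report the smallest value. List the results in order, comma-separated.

8, 7, 7, 7, 1, 1, 1

[12, 9, 8, 13] → min 8
[9, 8, 13, 7] → min 7
[8, 13, 7, 13] → min 7
[13, 7, 13, 15] → min 7
[7, 13, 15, 1] → min 1
[13, 15, 1, 8] → min 1
[15, 1, 8, 20] → min 1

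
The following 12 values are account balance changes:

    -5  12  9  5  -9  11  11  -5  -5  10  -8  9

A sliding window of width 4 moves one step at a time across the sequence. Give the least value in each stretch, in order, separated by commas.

(-5, 12, 9, 5) → min -5
(12, 9, 5, -9) → min -9
(9, 5, -9, 11) → min -9
(5, -9, 11, 11) → min -9
(-9, 11, 11, -5) → min -9
(11, 11, -5, -5) → min -5
(11, -5, -5, 10) → min -5
(-5, -5, 10, -8) → min -8
(-5, 10, -8, 9) → min -8

-5, -9, -9, -9, -9, -5, -5, -8, -8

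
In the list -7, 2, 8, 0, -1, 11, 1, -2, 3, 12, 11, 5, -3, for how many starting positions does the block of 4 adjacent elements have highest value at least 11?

8

(-7, 2, 8, 0) → max 8
(2, 8, 0, -1) → max 8
(8, 0, -1, 11) → max 11  ≥ 11 ✓
(0, -1, 11, 1) → max 11  ≥ 11 ✓
(-1, 11, 1, -2) → max 11  ≥ 11 ✓
(11, 1, -2, 3) → max 11  ≥ 11 ✓
(1, -2, 3, 12) → max 12  ≥ 11 ✓
(-2, 3, 12, 11) → max 12  ≥ 11 ✓
(3, 12, 11, 5) → max 12  ≥ 11 ✓
(12, 11, 5, -3) → max 12  ≥ 11 ✓
8 windows satisfy the condition.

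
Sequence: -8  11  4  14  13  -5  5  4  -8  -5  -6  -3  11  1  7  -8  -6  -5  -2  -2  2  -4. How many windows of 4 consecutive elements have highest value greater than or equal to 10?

[-8, 11, 4, 14] → max 14  ≥ 10 ✓
[11, 4, 14, 13] → max 14  ≥ 10 ✓
[4, 14, 13, -5] → max 14  ≥ 10 ✓
[14, 13, -5, 5] → max 14  ≥ 10 ✓
[13, -5, 5, 4] → max 13  ≥ 10 ✓
[-5, 5, 4, -8] → max 5
[5, 4, -8, -5] → max 5
[4, -8, -5, -6] → max 4
[-8, -5, -6, -3] → max -3
[-5, -6, -3, 11] → max 11  ≥ 10 ✓
[-6, -3, 11, 1] → max 11  ≥ 10 ✓
[-3, 11, 1, 7] → max 11  ≥ 10 ✓
[11, 1, 7, -8] → max 11  ≥ 10 ✓
[1, 7, -8, -6] → max 7
[7, -8, -6, -5] → max 7
[-8, -6, -5, -2] → max -2
[-6, -5, -2, -2] → max -2
[-5, -2, -2, 2] → max 2
[-2, -2, 2, -4] → max 2
9 windows satisfy the condition.

9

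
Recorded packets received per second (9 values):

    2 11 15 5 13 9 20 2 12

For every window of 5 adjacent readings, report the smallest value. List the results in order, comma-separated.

(2, 11, 15, 5, 13) → min 2
(11, 15, 5, 13, 9) → min 5
(15, 5, 13, 9, 20) → min 5
(5, 13, 9, 20, 2) → min 2
(13, 9, 20, 2, 12) → min 2

2, 5, 5, 2, 2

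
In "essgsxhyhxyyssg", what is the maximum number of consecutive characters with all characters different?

5

[e] len 1
[e, s] len 2
[s] len 1
[s, g] len 2
[g, s] len 2
[g, s, x] len 3
[g, s, x, h] len 4
[g, s, x, h, y] len 5
[y, h] len 2
[y, h, x] len 3
[h, x, y] len 3
[y] len 1
[y, s] len 2
[s] len 1
[s, g] len 2
Longest all-distinct length: 5.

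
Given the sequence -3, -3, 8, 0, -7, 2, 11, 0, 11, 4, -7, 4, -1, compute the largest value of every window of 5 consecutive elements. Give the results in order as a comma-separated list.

[-3, -3, 8, 0, -7] → max 8
[-3, 8, 0, -7, 2] → max 8
[8, 0, -7, 2, 11] → max 11
[0, -7, 2, 11, 0] → max 11
[-7, 2, 11, 0, 11] → max 11
[2, 11, 0, 11, 4] → max 11
[11, 0, 11, 4, -7] → max 11
[0, 11, 4, -7, 4] → max 11
[11, 4, -7, 4, -1] → max 11

8, 8, 11, 11, 11, 11, 11, 11, 11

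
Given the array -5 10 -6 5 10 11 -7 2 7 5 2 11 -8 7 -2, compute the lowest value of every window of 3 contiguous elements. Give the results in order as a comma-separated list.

-6, -6, -6, 5, -7, -7, -7, 2, 2, 2, -8, -8, -8

Sliding a size-3 window across the 15 values:
[-5, 10, -6] → min -6
[10, -6, 5] → min -6
[-6, 5, 10] → min -6
[5, 10, 11] → min 5
[10, 11, -7] → min -7
[11, -7, 2] → min -7
[-7, 2, 7] → min -7
[2, 7, 5] → min 2
[7, 5, 2] → min 2
[5, 2, 11] → min 2
[2, 11, -8] → min -8
[11, -8, 7] → min -8
[-8, 7, -2] → min -8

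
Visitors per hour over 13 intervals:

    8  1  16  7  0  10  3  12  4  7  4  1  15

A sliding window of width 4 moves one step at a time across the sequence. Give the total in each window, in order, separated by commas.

32, 24, 33, 20, 25, 29, 26, 27, 16, 27

(8, 1, 16, 7) → sum 32
(1, 16, 7, 0) → sum 24
(16, 7, 0, 10) → sum 33
(7, 0, 10, 3) → sum 20
(0, 10, 3, 12) → sum 25
(10, 3, 12, 4) → sum 29
(3, 12, 4, 7) → sum 26
(12, 4, 7, 4) → sum 27
(4, 7, 4, 1) → sum 16
(7, 4, 1, 15) → sum 27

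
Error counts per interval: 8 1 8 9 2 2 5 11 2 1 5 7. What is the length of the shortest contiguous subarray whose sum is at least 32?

6

Extend right; whenever the sum reaches 32, record the length and shrink from the left:
add 8: running sum 8 < 32
add 1: running sum 9 < 32
add 8: running sum 17 < 32
add 9: running sum 26 < 32
add 2: running sum 28 < 32
add 2: running sum 30 < 32
add 5: shortest ending here [8, 1, 8, 9, 2, 2, 5] sum 35, len 7
add 11: shortest ending here [8, 9, 2, 2, 5, 11] sum 37, len 6
add 2: shortest ending here [8, 9, 2, 2, 5, 11, 2] sum 39, len 7
add 1: shortest ending here [9, 2, 2, 5, 11, 2, 1] sum 32, len 7
add 5: shortest ending here [9, 2, 2, 5, 11, 2, 1, 5] sum 37, len 8
add 7: shortest ending here [2, 5, 11, 2, 1, 5, 7] sum 33, len 7
Shortest qualifying length: 6.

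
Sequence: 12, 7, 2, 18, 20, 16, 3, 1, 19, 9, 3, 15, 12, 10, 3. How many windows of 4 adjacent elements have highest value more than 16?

12 7 2 18 → max 18  > 16 ✓
7 2 18 20 → max 20  > 16 ✓
2 18 20 16 → max 20  > 16 ✓
18 20 16 3 → max 20  > 16 ✓
20 16 3 1 → max 20  > 16 ✓
16 3 1 19 → max 19  > 16 ✓
3 1 19 9 → max 19  > 16 ✓
1 19 9 3 → max 19  > 16 ✓
19 9 3 15 → max 19  > 16 ✓
9 3 15 12 → max 15
3 15 12 10 → max 15
15 12 10 3 → max 15
9 windows satisfy the condition.

9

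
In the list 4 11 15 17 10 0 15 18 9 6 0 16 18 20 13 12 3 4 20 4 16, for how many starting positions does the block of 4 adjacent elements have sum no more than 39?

5

(4, 11, 15, 17) → sum 47
(11, 15, 17, 10) → sum 53
(15, 17, 10, 0) → sum 42
(17, 10, 0, 15) → sum 42
(10, 0, 15, 18) → sum 43
(0, 15, 18, 9) → sum 42
(15, 18, 9, 6) → sum 48
(18, 9, 6, 0) → sum 33  ≤ 39 ✓
(9, 6, 0, 16) → sum 31  ≤ 39 ✓
(6, 0, 16, 18) → sum 40
(0, 16, 18, 20) → sum 54
(16, 18, 20, 13) → sum 67
(18, 20, 13, 12) → sum 63
(20, 13, 12, 3) → sum 48
(13, 12, 3, 4) → sum 32  ≤ 39 ✓
(12, 3, 4, 20) → sum 39  ≤ 39 ✓
(3, 4, 20, 4) → sum 31  ≤ 39 ✓
(4, 20, 4, 16) → sum 44
5 windows satisfy the condition.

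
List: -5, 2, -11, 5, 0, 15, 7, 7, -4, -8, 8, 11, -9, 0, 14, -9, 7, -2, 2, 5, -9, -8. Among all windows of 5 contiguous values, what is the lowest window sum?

Each size-5 window and its sum:
[-5, 2, -11, 5, 0] → sum -9
[2, -11, 5, 0, 15] → sum 11
[-11, 5, 0, 15, 7] → sum 16
[5, 0, 15, 7, 7] → sum 34
[0, 15, 7, 7, -4] → sum 25
[15, 7, 7, -4, -8] → sum 17
[7, 7, -4, -8, 8] → sum 10
[7, -4, -8, 8, 11] → sum 14
[-4, -8, 8, 11, -9] → sum -2
[-8, 8, 11, -9, 0] → sum 2
[8, 11, -9, 0, 14] → sum 24
[11, -9, 0, 14, -9] → sum 7
[-9, 0, 14, -9, 7] → sum 3
[0, 14, -9, 7, -2] → sum 10
[14, -9, 7, -2, 2] → sum 12
[-9, 7, -2, 2, 5] → sum 3
[7, -2, 2, 5, -9] → sum 3
[-2, 2, 5, -9, -8] → sum -12
Lowest of these is -12.

-12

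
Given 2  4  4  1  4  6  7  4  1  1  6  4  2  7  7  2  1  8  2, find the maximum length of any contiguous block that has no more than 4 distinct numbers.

Extend right; when distinct count exceeds 4, shrink from the left:
add 2: window [2] (1 distinct), len 1
add 4: window [2, 4] (2 distinct), len 2
add 4: window [2, 4, 4] (2 distinct), len 3
add 1: window [2, 4, 4, 1] (3 distinct), len 4
add 4: window [2, 4, 4, 1, 4] (3 distinct), len 5
add 6: window [2, 4, 4, 1, 4, 6] (4 distinct), len 6
add 7: window [4, 4, 1, 4, 6, 7] (4 distinct), len 6
add 4: window [4, 4, 1, 4, 6, 7, 4] (4 distinct), len 7
add 1: window [4, 4, 1, 4, 6, 7, 4, 1] (4 distinct), len 8
add 1: window [4, 4, 1, 4, 6, 7, 4, 1, 1] (4 distinct), len 9
add 6: window [4, 4, 1, 4, 6, 7, 4, 1, 1, 6] (4 distinct), len 10
add 4: window [4, 4, 1, 4, 6, 7, 4, 1, 1, 6, 4] (4 distinct), len 11
add 2: window [4, 1, 1, 6, 4, 2] (4 distinct), len 6
add 7: window [6, 4, 2, 7] (4 distinct), len 4
add 7: window [6, 4, 2, 7, 7] (4 distinct), len 5
add 2: window [6, 4, 2, 7, 7, 2] (4 distinct), len 6
add 1: window [4, 2, 7, 7, 2, 1] (4 distinct), len 6
add 8: window [2, 7, 7, 2, 1, 8] (4 distinct), len 6
add 2: window [2, 7, 7, 2, 1, 8, 2] (4 distinct), len 7
Longest length with ≤4 distinct: 11.

11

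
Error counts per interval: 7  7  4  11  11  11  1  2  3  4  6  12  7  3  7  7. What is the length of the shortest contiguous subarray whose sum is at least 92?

15

add 7: running sum 7 < 92
add 7: running sum 14 < 92
add 4: running sum 18 < 92
add 11: running sum 29 < 92
add 11: running sum 40 < 92
add 11: running sum 51 < 92
add 1: running sum 52 < 92
add 2: running sum 54 < 92
add 3: running sum 57 < 92
add 4: running sum 61 < 92
add 6: running sum 67 < 92
add 12: running sum 79 < 92
add 7: running sum 86 < 92
add 3: running sum 89 < 92
add 7: shortest ending here [7, 7, 4, 11, 11, 11, 1, 2, 3, 4, 6, 12, 7, 3, 7] sum 96, len 15
add 7: shortest ending here [7, 4, 11, 11, 11, 1, 2, 3, 4, 6, 12, 7, 3, 7, 7] sum 96, len 15
Shortest qualifying length: 15.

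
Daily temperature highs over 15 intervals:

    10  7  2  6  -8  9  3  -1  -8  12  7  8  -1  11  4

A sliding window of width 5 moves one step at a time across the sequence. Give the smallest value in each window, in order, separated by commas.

-8, -8, -8, -8, -8, -8, -8, -8, -8, -1, -1

10 7 2 6 -8 → min -8
7 2 6 -8 9 → min -8
2 6 -8 9 3 → min -8
6 -8 9 3 -1 → min -8
-8 9 3 -1 -8 → min -8
9 3 -1 -8 12 → min -8
3 -1 -8 12 7 → min -8
-1 -8 12 7 8 → min -8
-8 12 7 8 -1 → min -8
12 7 8 -1 11 → min -1
7 8 -1 11 4 → min -1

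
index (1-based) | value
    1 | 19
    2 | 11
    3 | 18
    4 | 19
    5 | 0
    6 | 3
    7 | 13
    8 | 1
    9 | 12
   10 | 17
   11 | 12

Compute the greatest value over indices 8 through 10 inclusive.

17

Elements at indices 8..10: 1, 12, 17
max(1, 12, 17) = 17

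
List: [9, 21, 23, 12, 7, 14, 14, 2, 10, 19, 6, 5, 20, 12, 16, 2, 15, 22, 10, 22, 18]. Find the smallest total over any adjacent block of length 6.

Each size-6 window and its sum:
9 21 23 12 7 14 → sum 86
21 23 12 7 14 14 → sum 91
23 12 7 14 14 2 → sum 72
12 7 14 14 2 10 → sum 59
7 14 14 2 10 19 → sum 66
14 14 2 10 19 6 → sum 65
14 2 10 19 6 5 → sum 56
2 10 19 6 5 20 → sum 62
10 19 6 5 20 12 → sum 72
19 6 5 20 12 16 → sum 78
6 5 20 12 16 2 → sum 61
5 20 12 16 2 15 → sum 70
20 12 16 2 15 22 → sum 87
12 16 2 15 22 10 → sum 77
16 2 15 22 10 22 → sum 87
2 15 22 10 22 18 → sum 89
Smallest of these is 56.

56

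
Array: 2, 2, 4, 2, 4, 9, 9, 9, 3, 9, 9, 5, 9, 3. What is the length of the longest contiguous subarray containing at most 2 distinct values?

[2] 1 distinct, len 1
[2, 2] 1 distinct, len 2
[2, 2, 4] 2 distinct, len 3
[2, 2, 4, 2] 2 distinct, len 4
[2, 2, 4, 2, 4] 2 distinct, len 5
[4, 9] 2 distinct, len 2
[4, 9, 9] 2 distinct, len 3
[4, 9, 9, 9] 2 distinct, len 4
[9, 9, 9, 3] 2 distinct, len 4
[9, 9, 9, 3, 9] 2 distinct, len 5
[9, 9, 9, 3, 9, 9] 2 distinct, len 6
[9, 9, 5] 2 distinct, len 3
[9, 9, 5, 9] 2 distinct, len 4
[9, 3] 2 distinct, len 2
Longest length with ≤2 distinct: 6.

6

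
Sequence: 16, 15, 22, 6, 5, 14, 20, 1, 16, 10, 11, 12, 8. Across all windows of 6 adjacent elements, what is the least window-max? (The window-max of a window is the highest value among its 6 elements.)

16

Window maxs for each of the 8 positions:
16 15 22 6 5 14 → max 22
15 22 6 5 14 20 → max 22
22 6 5 14 20 1 → max 22
6 5 14 20 1 16 → max 20
5 14 20 1 16 10 → max 20
14 20 1 16 10 11 → max 20
20 1 16 10 11 12 → max 20
1 16 10 11 12 8 → max 16
Least of these is 16.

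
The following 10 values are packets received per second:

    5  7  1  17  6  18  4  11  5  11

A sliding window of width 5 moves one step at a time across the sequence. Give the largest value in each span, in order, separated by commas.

17, 18, 18, 18, 18, 18

Sliding a size-5 window across the 10 values:
(5, 7, 1, 17, 6) → max 17
(7, 1, 17, 6, 18) → max 18
(1, 17, 6, 18, 4) → max 18
(17, 6, 18, 4, 11) → max 18
(6, 18, 4, 11, 5) → max 18
(18, 4, 11, 5, 11) → max 18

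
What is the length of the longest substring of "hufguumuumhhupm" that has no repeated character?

add h: [h] len 1
add u: [h, u] len 2
add f: [h, u, f] len 3
add g: [h, u, f, g] len 4
add u (repeat u, move left end past it): [f, g, u] len 3
add u (repeat u, move left end past it): [u] len 1
add m: [u, m] len 2
add u (repeat u, move left end past it): [m, u] len 2
add u (repeat u, move left end past it): [u] len 1
add m: [u, m] len 2
add h: [u, m, h] len 3
add h (repeat h, move left end past it): [h] len 1
add u: [h, u] len 2
add p: [h, u, p] len 3
add m: [h, u, p, m] len 4
Longest all-distinct length: 4.

4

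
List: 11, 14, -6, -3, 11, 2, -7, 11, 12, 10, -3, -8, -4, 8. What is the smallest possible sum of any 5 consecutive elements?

-3

Window sums for each of the 10 positions:
11 14 -6 -3 11 → sum 27
14 -6 -3 11 2 → sum 18
-6 -3 11 2 -7 → sum -3
-3 11 2 -7 11 → sum 14
11 2 -7 11 12 → sum 29
2 -7 11 12 10 → sum 28
-7 11 12 10 -3 → sum 23
11 12 10 -3 -8 → sum 22
12 10 -3 -8 -4 → sum 7
10 -3 -8 -4 8 → sum 3
Smallest of these is -3.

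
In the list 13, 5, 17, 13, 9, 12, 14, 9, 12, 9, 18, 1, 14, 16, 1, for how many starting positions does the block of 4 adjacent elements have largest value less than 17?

5

13 5 17 13 → max 17
5 17 13 9 → max 17
17 13 9 12 → max 17
13 9 12 14 → max 14  < 17 ✓
9 12 14 9 → max 14  < 17 ✓
12 14 9 12 → max 14  < 17 ✓
14 9 12 9 → max 14  < 17 ✓
9 12 9 18 → max 18
12 9 18 1 → max 18
9 18 1 14 → max 18
18 1 14 16 → max 18
1 14 16 1 → max 16  < 17 ✓
5 windows satisfy the condition.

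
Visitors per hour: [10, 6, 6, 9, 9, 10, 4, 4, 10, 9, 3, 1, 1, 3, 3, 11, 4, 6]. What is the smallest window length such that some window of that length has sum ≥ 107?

18

add 10: running sum 10 < 107
add 6: running sum 16 < 107
add 6: running sum 22 < 107
add 9: running sum 31 < 107
add 9: running sum 40 < 107
add 10: running sum 50 < 107
add 4: running sum 54 < 107
add 4: running sum 58 < 107
add 10: running sum 68 < 107
add 9: running sum 77 < 107
add 3: running sum 80 < 107
add 1: running sum 81 < 107
add 1: running sum 82 < 107
add 3: running sum 85 < 107
add 3: running sum 88 < 107
add 11: running sum 99 < 107
add 4: running sum 103 < 107
end 17: [10, 6, 6, 9, 9, 10, 4, 4, 10, 9, 3, 1, 1, 3, 3, 11, 4, 6] sum 109, len 18
Shortest qualifying length: 18.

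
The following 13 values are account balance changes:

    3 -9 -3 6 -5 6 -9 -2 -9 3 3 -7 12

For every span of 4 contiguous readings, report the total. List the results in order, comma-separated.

-3, -11, 4, -2, -10, -14, -17, -5, -10, 11

Sliding a size-4 window across the 13 values:
[3, -9, -3, 6] → sum -3
[-9, -3, 6, -5] → sum -11
[-3, 6, -5, 6] → sum 4
[6, -5, 6, -9] → sum -2
[-5, 6, -9, -2] → sum -10
[6, -9, -2, -9] → sum -14
[-9, -2, -9, 3] → sum -17
[-2, -9, 3, 3] → sum -5
[-9, 3, 3, -7] → sum -10
[3, 3, -7, 12] → sum 11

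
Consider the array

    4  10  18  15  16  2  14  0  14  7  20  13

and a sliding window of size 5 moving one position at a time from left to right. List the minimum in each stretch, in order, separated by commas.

Sliding a size-5 window across the 12 values:
(4, 10, 18, 15, 16) → min 4
(10, 18, 15, 16, 2) → min 2
(18, 15, 16, 2, 14) → min 2
(15, 16, 2, 14, 0) → min 0
(16, 2, 14, 0, 14) → min 0
(2, 14, 0, 14, 7) → min 0
(14, 0, 14, 7, 20) → min 0
(0, 14, 7, 20, 13) → min 0

4, 2, 2, 0, 0, 0, 0, 0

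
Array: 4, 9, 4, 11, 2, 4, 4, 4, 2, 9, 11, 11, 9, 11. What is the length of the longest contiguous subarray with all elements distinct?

[4] len 1
[4, 9] len 2
[9, 4] len 2
[9, 4, 11] len 3
[9, 4, 11, 2] len 4
[11, 2, 4] len 3
[4] len 1
[4] len 1
[4, 2] len 2
[4, 2, 9] len 3
[4, 2, 9, 11] len 4
[11] len 1
[11, 9] len 2
[9, 11] len 2
Longest all-distinct length: 4.

4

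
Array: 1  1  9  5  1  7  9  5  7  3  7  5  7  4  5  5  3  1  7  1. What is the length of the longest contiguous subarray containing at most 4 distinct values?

10

Extend right; when distinct count exceeds 4, shrink from the left:
[1] 1 distinct, len 1
[1, 1] 1 distinct, len 2
[1, 1, 9] 2 distinct, len 3
[1, 1, 9, 5] 3 distinct, len 4
[1, 1, 9, 5, 1] 3 distinct, len 5
[1, 1, 9, 5, 1, 7] 4 distinct, len 6
[1, 1, 9, 5, 1, 7, 9] 4 distinct, len 7
[1, 1, 9, 5, 1, 7, 9, 5] 4 distinct, len 8
[1, 1, 9, 5, 1, 7, 9, 5, 7] 4 distinct, len 9
[7, 9, 5, 7, 3] 4 distinct, len 5
[7, 9, 5, 7, 3, 7] 4 distinct, len 6
[7, 9, 5, 7, 3, 7, 5] 4 distinct, len 7
[7, 9, 5, 7, 3, 7, 5, 7] 4 distinct, len 8
[5, 7, 3, 7, 5, 7, 4] 4 distinct, len 7
[5, 7, 3, 7, 5, 7, 4, 5] 4 distinct, len 8
[5, 7, 3, 7, 5, 7, 4, 5, 5] 4 distinct, len 9
[5, 7, 3, 7, 5, 7, 4, 5, 5, 3] 4 distinct, len 10
[4, 5, 5, 3, 1] 4 distinct, len 5
[5, 5, 3, 1, 7] 4 distinct, len 5
[5, 5, 3, 1, 7, 1] 4 distinct, len 6
Longest length with ≤4 distinct: 10.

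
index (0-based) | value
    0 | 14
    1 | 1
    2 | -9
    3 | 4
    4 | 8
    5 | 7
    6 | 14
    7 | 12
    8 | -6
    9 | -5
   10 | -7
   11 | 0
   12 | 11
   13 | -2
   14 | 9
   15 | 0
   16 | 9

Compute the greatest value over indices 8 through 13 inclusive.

11

Elements at indices 8..13: -6, -5, -7, 0, 11, -2
max(-6, -5, -7, 0, 11, -2) = 11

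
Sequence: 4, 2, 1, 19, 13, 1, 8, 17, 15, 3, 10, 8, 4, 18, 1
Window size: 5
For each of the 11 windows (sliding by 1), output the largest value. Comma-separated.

19, 19, 19, 19, 17, 17, 17, 17, 15, 18, 18

Sliding a size-5 window across the 15 values:
(4, 2, 1, 19, 13) → max 19
(2, 1, 19, 13, 1) → max 19
(1, 19, 13, 1, 8) → max 19
(19, 13, 1, 8, 17) → max 19
(13, 1, 8, 17, 15) → max 17
(1, 8, 17, 15, 3) → max 17
(8, 17, 15, 3, 10) → max 17
(17, 15, 3, 10, 8) → max 17
(15, 3, 10, 8, 4) → max 15
(3, 10, 8, 4, 18) → max 18
(10, 8, 4, 18, 1) → max 18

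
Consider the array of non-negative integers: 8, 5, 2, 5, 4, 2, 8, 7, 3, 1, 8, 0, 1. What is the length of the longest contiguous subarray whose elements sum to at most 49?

12

[8] sum 8 len 1
[8, 5] sum 13 len 2
[8, 5, 2] sum 15 len 3
[8, 5, 2, 5] sum 20 len 4
[8, 5, 2, 5, 4] sum 24 len 5
[8, 5, 2, 5, 4, 2] sum 26 len 6
[8, 5, 2, 5, 4, 2, 8] sum 34 len 7
[8, 5, 2, 5, 4, 2, 8, 7] sum 41 len 8
[8, 5, 2, 5, 4, 2, 8, 7, 3] sum 44 len 9
[8, 5, 2, 5, 4, 2, 8, 7, 3, 1] sum 45 len 10
[5, 2, 5, 4, 2, 8, 7, 3, 1, 8] sum 45 len 10
[5, 2, 5, 4, 2, 8, 7, 3, 1, 8, 0] sum 45 len 11
[5, 2, 5, 4, 2, 8, 7, 3, 1, 8, 0, 1] sum 46 len 12
Longest length seen: 12.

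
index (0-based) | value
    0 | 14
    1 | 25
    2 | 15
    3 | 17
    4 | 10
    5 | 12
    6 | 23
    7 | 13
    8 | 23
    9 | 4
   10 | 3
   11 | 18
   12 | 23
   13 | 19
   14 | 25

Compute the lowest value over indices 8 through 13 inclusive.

Elements at indices 8..13: 23, 4, 3, 18, 23, 19
min(23, 4, 3, 18, 23, 19) = 3

3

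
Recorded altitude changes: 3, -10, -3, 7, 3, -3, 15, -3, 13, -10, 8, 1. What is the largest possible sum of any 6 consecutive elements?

[3, -10, -3, 7, 3, -3] → sum -3
[-10, -3, 7, 3, -3, 15] → sum 9
[-3, 7, 3, -3, 15, -3] → sum 16
[7, 3, -3, 15, -3, 13] → sum 32
[3, -3, 15, -3, 13, -10] → sum 15
[-3, 15, -3, 13, -10, 8] → sum 20
[15, -3, 13, -10, 8, 1] → sum 24
Largest of these is 32.

32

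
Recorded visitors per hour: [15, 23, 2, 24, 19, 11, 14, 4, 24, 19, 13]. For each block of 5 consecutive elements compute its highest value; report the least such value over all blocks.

(15, 23, 2, 24, 19) → max 24
(23, 2, 24, 19, 11) → max 24
(2, 24, 19, 11, 14) → max 24
(24, 19, 11, 14, 4) → max 24
(19, 11, 14, 4, 24) → max 24
(11, 14, 4, 24, 19) → max 24
(14, 4, 24, 19, 13) → max 24
Least of these is 24.

24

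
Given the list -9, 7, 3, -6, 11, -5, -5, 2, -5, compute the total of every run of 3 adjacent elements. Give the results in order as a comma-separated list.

-9 7 3 → sum 1
7 3 -6 → sum 4
3 -6 11 → sum 8
-6 11 -5 → sum 0
11 -5 -5 → sum 1
-5 -5 2 → sum -8
-5 2 -5 → sum -8

1, 4, 8, 0, 1, -8, -8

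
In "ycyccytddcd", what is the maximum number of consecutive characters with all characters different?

[y] len 1
[y, c] len 2
[c, y] len 2
[y, c] len 2
[c] len 1
[c, y] len 2
[c, y, t] len 3
[c, y, t, d] len 4
[d] len 1
[d, c] len 2
[c, d] len 2
Longest all-distinct length: 4.

4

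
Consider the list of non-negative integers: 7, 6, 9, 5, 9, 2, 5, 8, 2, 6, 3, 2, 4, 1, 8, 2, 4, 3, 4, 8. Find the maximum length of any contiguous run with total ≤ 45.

→ 7: sum 7, len 1
→ 6: sum 13, len 2
→ 9: sum 22, len 3
→ 5: sum 27, len 4
→ 9: sum 36, len 5
→ 2: sum 38, len 6
→ 5: sum 43, len 7
→ 8 (dropped 7): sum 44, len 7
→ 2 (dropped 6): sum 40, len 7
→ 6 (dropped 9): sum 37, len 7
→ 3: sum 40, len 8
→ 2: sum 42, len 9
→ 4 (dropped 5): sum 41, len 9
→ 1: sum 42, len 10
→ 8 (dropped 9): sum 41, len 10
→ 2: sum 43, len 11
→ 4 (dropped 2): sum 45, len 11
→ 3 (dropped 5): sum 43, len 11
→ 4 (dropped 8): sum 39, len 11
→ 8 (dropped 2): sum 45, len 11
Longest length seen: 11.

11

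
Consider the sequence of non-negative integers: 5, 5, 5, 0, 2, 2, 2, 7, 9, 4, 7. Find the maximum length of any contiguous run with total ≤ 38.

9

Extend to the right; shrink from the left whenever the sum exceeds 38:
[5] sum 5 len 1
[5, 5] sum 10 len 2
[5, 5, 5] sum 15 len 3
[5, 5, 5, 0] sum 15 len 4
[5, 5, 5, 0, 2] sum 17 len 5
[5, 5, 5, 0, 2, 2] sum 19 len 6
[5, 5, 5, 0, 2, 2, 2] sum 21 len 7
[5, 5, 5, 0, 2, 2, 2, 7] sum 28 len 8
[5, 5, 5, 0, 2, 2, 2, 7, 9] sum 37 len 9
[5, 5, 0, 2, 2, 2, 7, 9, 4] sum 36 len 9
[5, 0, 2, 2, 2, 7, 9, 4, 7] sum 38 len 9
Longest length seen: 9.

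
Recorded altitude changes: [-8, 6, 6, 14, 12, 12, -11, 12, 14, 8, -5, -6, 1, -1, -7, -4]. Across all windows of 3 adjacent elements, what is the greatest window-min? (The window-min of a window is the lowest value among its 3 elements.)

(-8, 6, 6) → min -8
(6, 6, 14) → min 6
(6, 14, 12) → min 6
(14, 12, 12) → min 12
(12, 12, -11) → min -11
(12, -11, 12) → min -11
(-11, 12, 14) → min -11
(12, 14, 8) → min 8
(14, 8, -5) → min -5
(8, -5, -6) → min -6
(-5, -6, 1) → min -6
(-6, 1, -1) → min -6
(1, -1, -7) → min -7
(-1, -7, -4) → min -7
Greatest of these is 12.

12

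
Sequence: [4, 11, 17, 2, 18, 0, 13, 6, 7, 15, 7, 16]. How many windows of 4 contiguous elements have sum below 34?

4 11 17 2 → sum 34
11 17 2 18 → sum 48
17 2 18 0 → sum 37
2 18 0 13 → sum 33  < 34 ✓
18 0 13 6 → sum 37
0 13 6 7 → sum 26  < 34 ✓
13 6 7 15 → sum 41
6 7 15 7 → sum 35
7 15 7 16 → sum 45
2 windows satisfy the condition.

2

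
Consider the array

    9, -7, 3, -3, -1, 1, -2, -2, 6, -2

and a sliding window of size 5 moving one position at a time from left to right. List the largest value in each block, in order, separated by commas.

9, 3, 3, 1, 6, 6

[9, -7, 3, -3, -1] → max 9
[-7, 3, -3, -1, 1] → max 3
[3, -3, -1, 1, -2] → max 3
[-3, -1, 1, -2, -2] → max 1
[-1, 1, -2, -2, 6] → max 6
[1, -2, -2, 6, -2] → max 6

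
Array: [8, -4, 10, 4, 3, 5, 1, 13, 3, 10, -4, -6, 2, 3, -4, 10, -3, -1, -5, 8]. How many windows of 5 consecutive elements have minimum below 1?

8 -4 10 4 3 → min -4  < 1 ✓
-4 10 4 3 5 → min -4  < 1 ✓
10 4 3 5 1 → min 1
4 3 5 1 13 → min 1
3 5 1 13 3 → min 1
5 1 13 3 10 → min 1
1 13 3 10 -4 → min -4  < 1 ✓
13 3 10 -4 -6 → min -6  < 1 ✓
3 10 -4 -6 2 → min -6  < 1 ✓
10 -4 -6 2 3 → min -6  < 1 ✓
-4 -6 2 3 -4 → min -6  < 1 ✓
-6 2 3 -4 10 → min -6  < 1 ✓
2 3 -4 10 -3 → min -4  < 1 ✓
3 -4 10 -3 -1 → min -4  < 1 ✓
-4 10 -3 -1 -5 → min -5  < 1 ✓
10 -3 -1 -5 8 → min -5  < 1 ✓
12 windows satisfy the condition.

12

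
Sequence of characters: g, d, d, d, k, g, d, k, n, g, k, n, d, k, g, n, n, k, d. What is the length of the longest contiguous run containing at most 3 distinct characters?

8

[g] 1 distinct, len 1
[g, d] 2 distinct, len 2
[g, d, d] 2 distinct, len 3
[g, d, d, d] 2 distinct, len 4
[g, d, d, d, k] 3 distinct, len 5
[g, d, d, d, k, g] 3 distinct, len 6
[g, d, d, d, k, g, d] 3 distinct, len 7
[g, d, d, d, k, g, d, k] 3 distinct, len 8
[d, k, n] 3 distinct, len 3
[k, n, g] 3 distinct, len 3
[k, n, g, k] 3 distinct, len 4
[k, n, g, k, n] 3 distinct, len 5
[k, n, d] 3 distinct, len 3
[k, n, d, k] 3 distinct, len 4
[d, k, g] 3 distinct, len 3
[k, g, n] 3 distinct, len 3
[k, g, n, n] 3 distinct, len 4
[k, g, n, n, k] 3 distinct, len 5
[n, n, k, d] 3 distinct, len 4
Longest length with ≤3 distinct: 8.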